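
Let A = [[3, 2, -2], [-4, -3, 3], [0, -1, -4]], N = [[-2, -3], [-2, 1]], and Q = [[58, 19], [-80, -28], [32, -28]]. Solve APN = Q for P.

Left-multiply by A⁻¹ and right-multiply by N⁻¹: P = A⁻¹QN⁻¹.
A has determinant 5; A⁻¹ = [[3, 2, 0], [-16/5, -12/5, -1/5], [4/5, 3/5, -1/5]].
N has determinant -8; N⁻¹ = [[-1/8, -3/8], [-1/4, 1/4]].
A⁻¹Q = [[14, 1], [0, 12], [-8, 4]].
P = (A⁻¹Q)N⁻¹ = [[-2, -5], [-3, 3], [0, 4]].

P = [[-2, -5], [-3, 3], [0, 4]]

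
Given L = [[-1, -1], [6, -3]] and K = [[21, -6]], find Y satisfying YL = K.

Since L sits to the right of Y, Y = KL⁻¹.
L has determinant 9; L⁻¹ = [[-1/3, 1/9], [-2/3, -1/9]].
Y = KL⁻¹ = [[21, -6]] · [[-1/3, 1/9], [-2/3, -1/9]] = [[-3, 3]].

Y = [[-3, 3]]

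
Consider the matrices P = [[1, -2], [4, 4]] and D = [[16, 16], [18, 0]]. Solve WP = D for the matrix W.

W = [[0, 4], [6, 3]]

Since P sits to the right of W, W = DP⁻¹.
det P = 12; the adjugate gives P⁻¹ = [[1/3, 1/6], [-1/3, 1/12]].
W = DP⁻¹ = [[16, 16], [18, 0]] · [[1/3, 1/6], [-1/3, 1/12]] = [[0, 4], [6, 3]].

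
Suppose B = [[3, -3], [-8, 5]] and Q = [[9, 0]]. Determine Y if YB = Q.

Y = [[-5, -3]]

Since B sits to the right of Y, Y = QB⁻¹.
det B = -9; the adjugate gives B⁻¹ = [[-5/9, -1/3], [-8/9, -1/3]].
Y = QB⁻¹ = [[9, 0]] · [[-5/9, -1/3], [-8/9, -1/3]] = [[-5, -3]].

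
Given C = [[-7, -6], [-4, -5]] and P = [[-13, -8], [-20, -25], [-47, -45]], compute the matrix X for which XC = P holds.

X = [[3, -2], [0, 5], [5, 3]]

Right-multiplying both sides by C⁻¹ gives X = PC⁻¹.
det C = 11, so C⁻¹ = [[-5/11, 6/11], [4/11, -7/11]].
X = PC⁻¹ = [[-13, -8], [-20, -25], [-47, -45]] · [[-5/11, 6/11], [4/11, -7/11]] = [[3, -2], [0, 5], [5, 3]].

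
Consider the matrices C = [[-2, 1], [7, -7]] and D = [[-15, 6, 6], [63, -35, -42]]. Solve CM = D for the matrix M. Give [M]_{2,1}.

-3

Left-multiplying both sides by C⁻¹ gives M = C⁻¹D.
det C = 7, so C⁻¹ = [[-1, -1/7], [-1, -2/7]].
M = C⁻¹D = [[-1, -1/7], [-1, -2/7]] · [[-15, 6, 6], [63, -35, -42]] = [[6, -1, 0], [-3, 4, 6]].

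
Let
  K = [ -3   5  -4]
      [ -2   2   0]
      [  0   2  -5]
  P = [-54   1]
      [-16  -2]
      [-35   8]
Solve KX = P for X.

X = [[3, -5], [-5, -6], [5, -4]]

Since K multiplies X on the left, X = K⁻¹P.
det K = -4; the adjugate gives K⁻¹ = [[5/2, -17/4, -2], [5/2, -15/4, -2], [1, -3/2, -1]].
X = K⁻¹P = [[5/2, -17/4, -2], [5/2, -15/4, -2], [1, -3/2, -1]] · [[-54, 1], [-16, -2], [-35, 8]] = [[3, -5], [-5, -6], [5, -4]].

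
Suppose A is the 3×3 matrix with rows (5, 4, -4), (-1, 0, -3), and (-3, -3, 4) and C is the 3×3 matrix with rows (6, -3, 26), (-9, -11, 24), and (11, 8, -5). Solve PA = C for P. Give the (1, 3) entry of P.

5

Right-multiplying both sides by A⁻¹ gives P = CA⁻¹.
A has determinant -5; A⁻¹ = [[9/5, 4/5, 12/5], [-13/5, -8/5, -19/5], [-3/5, -3/5, -4/5]].
P = CA⁻¹ = [[6, -3, 26], [-9, -11, 24], [11, 8, -5]] · [[9/5, 4/5, 12/5], [-13/5, -8/5, -19/5], [-3/5, -3/5, -4/5]] = [[3, -6, 5], [-2, -4, 1], [2, -1, 0]].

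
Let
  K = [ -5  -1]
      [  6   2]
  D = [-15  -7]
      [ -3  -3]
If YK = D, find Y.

Y = [[-3, -5], [-3, -3]]

Right-multiplying both sides by K⁻¹ gives Y = DK⁻¹.
det K = -4, so K⁻¹ = [[-1/2, -1/4], [3/2, 5/4]].
Y = DK⁻¹ = [[-15, -7], [-3, -3]] · [[-1/2, -1/4], [3/2, 5/4]] = [[-3, -5], [-3, -3]].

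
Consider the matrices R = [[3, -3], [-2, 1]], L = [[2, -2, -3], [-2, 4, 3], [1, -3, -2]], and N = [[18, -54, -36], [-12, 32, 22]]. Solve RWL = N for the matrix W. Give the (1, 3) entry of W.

Left-multiply by R⁻¹ and right-multiply by L⁻¹: W = R⁻¹NL⁻¹.
R has determinant -3; R⁻¹ = [[-1/3, -1], [-2/3, -1]].
det L = -2, so L⁻¹ = [[-1/2, -5/2, -3], [1/2, 1/2, 0], [-1, -2, -2]].
R⁻¹N = [[6, -14, -10], [0, 4, 2]].
W = (R⁻¹N)L⁻¹ = [[0, -2, 2], [0, -2, -4]].

2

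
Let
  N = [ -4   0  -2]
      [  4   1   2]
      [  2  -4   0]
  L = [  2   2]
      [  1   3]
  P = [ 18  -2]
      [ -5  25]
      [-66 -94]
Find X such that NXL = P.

Isolating X: multiply by N⁻¹ from the left and L⁻¹ from the right, so X = N⁻¹PL⁻¹.
det N = 4; the adjugate gives N⁻¹ = [[2, 2, 1/2], [1, 1, 0], [-9/2, -4, -1]].
det L = 4, so L⁻¹ = [[3/4, -1/2], [-1/4, 1/2]].
N⁻¹P = [[-7, -1], [13, 23], [5, 3]].
X = (N⁻¹P)L⁻¹ = [[-5, 3], [4, 5], [3, -1]].

X = [[-5, 3], [4, 5], [3, -1]]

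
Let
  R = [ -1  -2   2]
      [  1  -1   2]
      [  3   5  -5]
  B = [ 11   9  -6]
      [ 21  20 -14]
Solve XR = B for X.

X = [[4, 3, 4], [-3, 6, 4]]

Right-multiplying both sides by R⁻¹ gives X = BR⁻¹.
det R = -1; the adjugate gives R⁻¹ = [[5, 0, 2], [-11, 1, -4], [-8, 1, -3]].
X = BR⁻¹ = [[11, 9, -6], [21, 20, -14]] · [[5, 0, 2], [-11, 1, -4], [-8, 1, -3]] = [[4, 3, 4], [-3, 6, 4]].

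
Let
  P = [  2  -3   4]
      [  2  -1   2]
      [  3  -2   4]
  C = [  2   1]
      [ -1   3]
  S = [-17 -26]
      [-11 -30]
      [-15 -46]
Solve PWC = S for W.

Left-multiply by P⁻¹ and right-multiply by C⁻¹: W = P⁻¹SC⁻¹.
det P = 2, so P⁻¹ = [[0, 2, -1], [-1, -2, 2], [-1/2, -5/2, 2]].
C has determinant 7; C⁻¹ = [[3/7, -1/7], [1/7, 2/7]].
P⁻¹S = [[-7, -14], [9, -6], [6, -4]].
W = (P⁻¹S)C⁻¹ = [[-5, -3], [3, -3], [2, -2]].

W = [[-5, -3], [3, -3], [2, -2]]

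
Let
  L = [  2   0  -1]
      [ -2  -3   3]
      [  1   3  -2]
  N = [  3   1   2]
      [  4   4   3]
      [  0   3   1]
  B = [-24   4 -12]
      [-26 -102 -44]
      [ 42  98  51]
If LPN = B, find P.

P = [[-4, 1, 0], [2, 4, 4], [0, 2, -4]]

Isolating P: multiply by L⁻¹ from the left and N⁻¹ from the right, so P = L⁻¹BN⁻¹.
det L = -3, so L⁻¹ = [[1, 1, 1], [1/3, 1, 4/3], [1, 2, 2]].
det N = 5, so N⁻¹ = [[-1, 1, -1], [-4/5, 3/5, -1/5], [12/5, -9/5, 8/5]].
L⁻¹B = [[-8, 0, -5], [22, 30, 20], [8, -4, 2]].
P = (L⁻¹B)N⁻¹ = [[-4, 1, 0], [2, 4, 4], [0, 2, -4]].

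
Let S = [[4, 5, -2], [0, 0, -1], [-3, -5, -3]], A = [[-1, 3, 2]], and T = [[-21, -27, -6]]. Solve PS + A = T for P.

PS = T − A = [[-20, -30, -8]].
Since S sits to the right of P, P = (T − A)S⁻¹.
S has determinant -5; S⁻¹ = [[1, -5, 1], [-3/5, 18/5, -4/5], [0, -1, 0]].
P = (T − A)S⁻¹ = [[-2, 0, 4]].

P = [[-2, 0, 4]]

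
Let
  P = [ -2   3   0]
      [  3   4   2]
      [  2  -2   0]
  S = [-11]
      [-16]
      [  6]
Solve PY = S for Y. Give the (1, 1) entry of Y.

-2

Since P multiplies Y on the left, Y = P⁻¹S.
det P = 4; the adjugate gives P⁻¹ = [[1, 0, 3/2], [1, 0, 1], [-7/2, 1/2, -17/4]].
Y = P⁻¹S = [[1, 0, 3/2], [1, 0, 1], [-7/2, 1/2, -17/4]] · [[-11], [-16], [6]] = [[-2], [-5], [5]].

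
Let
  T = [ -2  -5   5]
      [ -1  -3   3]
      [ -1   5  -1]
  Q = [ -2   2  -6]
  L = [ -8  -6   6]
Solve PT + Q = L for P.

PT = L − Q = [[-6, -8, 12]].
Right-multiplying both sides by T⁻¹ gives P = (L − Q)T⁻¹.
det T = 4, so T⁻¹ = [[-3, 5, 0], [-1, 7/4, 1/4], [-2, 15/4, 1/4]].
P = (L − Q)T⁻¹ = [[2, 1, 1]].

P = [[2, 1, 1]]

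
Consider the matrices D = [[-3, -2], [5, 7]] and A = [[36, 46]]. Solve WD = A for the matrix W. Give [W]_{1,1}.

Right-multiplying both sides by D⁻¹ gives W = AD⁻¹.
det D = -11, so D⁻¹ = [[-7/11, -2/11], [5/11, 3/11]].
W = AD⁻¹ = [[36, 46]] · [[-7/11, -2/11], [5/11, 3/11]] = [[-2, 6]].

-2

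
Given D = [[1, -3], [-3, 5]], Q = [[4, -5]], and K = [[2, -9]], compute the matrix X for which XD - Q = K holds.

XD = K + Q = [[6, -14]].
D is on the right of X, so right-multiply by D⁻¹: X = (K + Q)D⁻¹.
D has determinant -4; D⁻¹ = [[-5/4, -3/4], [-3/4, -1/4]].
X = (K + Q)D⁻¹ = [[3, -1]].

X = [[3, -1]]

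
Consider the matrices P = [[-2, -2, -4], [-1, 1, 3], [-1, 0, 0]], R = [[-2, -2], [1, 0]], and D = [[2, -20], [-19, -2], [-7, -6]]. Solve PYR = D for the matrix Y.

Y = [[-3, 1], [-2, -4], [0, -4]]

Left-multiply by P⁻¹ and right-multiply by R⁻¹: Y = P⁻¹DR⁻¹.
P has determinant 2; P⁻¹ = [[0, 0, -1], [-3/2, -2, 5], [1/2, 1, -2]].
det R = 2; the adjugate gives R⁻¹ = [[0, 1], [-1/2, -1]].
P⁻¹D = [[7, 6], [0, 4], [-4, 0]].
Y = (P⁻¹D)R⁻¹ = [[-3, 1], [-2, -4], [0, -4]].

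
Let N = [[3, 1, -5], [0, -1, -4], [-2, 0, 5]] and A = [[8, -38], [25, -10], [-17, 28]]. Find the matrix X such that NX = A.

X = [[-4, -4], [-5, -6], [-5, 4]]

N is on the left of X, so left-multiply by N⁻¹: X = N⁻¹A.
det N = 3, so N⁻¹ = [[-5/3, -5/3, -3], [8/3, 5/3, 4], [-2/3, -2/3, -1]].
X = N⁻¹A = [[-5/3, -5/3, -3], [8/3, 5/3, 4], [-2/3, -2/3, -1]] · [[8, -38], [25, -10], [-17, 28]] = [[-4, -4], [-5, -6], [-5, 4]].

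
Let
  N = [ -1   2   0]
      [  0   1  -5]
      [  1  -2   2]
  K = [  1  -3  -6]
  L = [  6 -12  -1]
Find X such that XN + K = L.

XN = L − K = [[5, -9, 5]].
Right-multiplying both sides by N⁻¹ gives X = (L − K)N⁻¹.
det N = -2, so N⁻¹ = [[4, 2, 5], [5/2, 1, 5/2], [1/2, 0, 1/2]].
X = (L − K)N⁻¹ = [[0, 1, 5]].

X = [[0, 1, 5]]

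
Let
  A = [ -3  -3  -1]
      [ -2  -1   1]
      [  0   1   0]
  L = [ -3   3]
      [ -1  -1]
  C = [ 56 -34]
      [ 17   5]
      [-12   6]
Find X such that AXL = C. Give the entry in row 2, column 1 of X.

Isolating X: multiply by A⁻¹ from the left and L⁻¹ from the right, so X = A⁻¹CL⁻¹.
det A = 5, so A⁻¹ = [[-1/5, -1/5, -4/5], [0, 0, 1], [-2/5, 3/5, -3/5]].
det L = 6; the adjugate gives L⁻¹ = [[-1/6, -1/2], [1/6, -1/2]].
A⁻¹C = [[-5, 1], [-12, 6], [-5, 13]].
X = (A⁻¹C)L⁻¹ = [[1, 2], [3, 3], [3, -4]].

3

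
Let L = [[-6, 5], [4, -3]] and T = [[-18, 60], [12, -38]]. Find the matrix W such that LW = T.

W = [[3, -5], [0, 6]]

Since L multiplies W on the left, W = L⁻¹T.
det L = -2, so L⁻¹ = [[3/2, 5/2], [2, 3]].
W = L⁻¹T = [[3/2, 5/2], [2, 3]] · [[-18, 60], [12, -38]] = [[3, -5], [0, 6]].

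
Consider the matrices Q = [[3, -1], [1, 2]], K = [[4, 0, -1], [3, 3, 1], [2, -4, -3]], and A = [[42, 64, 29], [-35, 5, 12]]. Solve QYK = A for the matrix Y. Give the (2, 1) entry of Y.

Y = Q⁻¹AK⁻¹ (apply Q⁻¹ on the left and K⁻¹ on the right).
Q has determinant 7; Q⁻¹ = [[2/7, 1/7], [-1/7, 3/7]].
det K = -2, so K⁻¹ = [[5/2, -2, -3/2], [-11/2, 5, 7/2], [9, -8, -6]].
Q⁻¹A = [[7, 19, 10], [-21, -7, 1]].
Y = (Q⁻¹A)K⁻¹ = [[3, 1, -4], [-5, -1, 1]].

-5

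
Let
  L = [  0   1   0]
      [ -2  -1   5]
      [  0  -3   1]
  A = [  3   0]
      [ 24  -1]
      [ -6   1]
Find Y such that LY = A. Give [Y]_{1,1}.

-6

L is on the left of Y, so left-multiply by L⁻¹: Y = L⁻¹A.
L has determinant 2; L⁻¹ = [[7, -1/2, 5/2], [1, 0, 0], [3, 0, 1]].
Y = L⁻¹A = [[7, -1/2, 5/2], [1, 0, 0], [3, 0, 1]] · [[3, 0], [24, -1], [-6, 1]] = [[-6, 3], [3, 0], [3, 1]].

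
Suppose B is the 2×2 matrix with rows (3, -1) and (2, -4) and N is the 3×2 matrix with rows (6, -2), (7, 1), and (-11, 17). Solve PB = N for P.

Right-multiplying both sides by B⁻¹ gives P = NB⁻¹.
B has determinant -10; B⁻¹ = [[2/5, -1/10], [1/5, -3/10]].
P = NB⁻¹ = [[6, -2], [7, 1], [-11, 17]] · [[2/5, -1/10], [1/5, -3/10]] = [[2, 0], [3, -1], [-1, -4]].

P = [[2, 0], [3, -1], [-1, -4]]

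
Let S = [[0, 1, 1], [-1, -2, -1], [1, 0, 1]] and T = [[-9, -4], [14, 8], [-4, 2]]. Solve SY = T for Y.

Y = [[0, 1], [-5, -5], [-4, 1]]

Left-multiplying both sides by S⁻¹ gives Y = S⁻¹T.
S has determinant 2; S⁻¹ = [[-1, -1/2, 1/2], [0, -1/2, -1/2], [1, 1/2, 1/2]].
Y = S⁻¹T = [[-1, -1/2, 1/2], [0, -1/2, -1/2], [1, 1/2, 1/2]] · [[-9, -4], [14, 8], [-4, 2]] = [[0, 1], [-5, -5], [-4, 1]].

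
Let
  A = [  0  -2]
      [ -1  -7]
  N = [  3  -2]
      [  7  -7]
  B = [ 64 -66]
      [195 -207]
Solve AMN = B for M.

M = [[5, 2], [1, -5]]

M = A⁻¹BN⁻¹ (apply A⁻¹ on the left and N⁻¹ on the right).
det A = -2, so A⁻¹ = [[7/2, -1], [-1/2, 0]].
det N = -7; the adjugate gives N⁻¹ = [[1, -2/7], [1, -3/7]].
A⁻¹B = [[29, -24], [-32, 33]].
M = (A⁻¹B)N⁻¹ = [[5, 2], [1, -5]].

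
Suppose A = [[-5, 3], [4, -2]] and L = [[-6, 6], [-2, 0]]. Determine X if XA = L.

A is on the right of X, so right-multiply by A⁻¹: X = LA⁻¹.
det A = -2; the adjugate gives A⁻¹ = [[1, 3/2], [2, 5/2]].
X = LA⁻¹ = [[-6, 6], [-2, 0]] · [[1, 3/2], [2, 5/2]] = [[6, 6], [-2, -3]].

X = [[6, 6], [-2, -3]]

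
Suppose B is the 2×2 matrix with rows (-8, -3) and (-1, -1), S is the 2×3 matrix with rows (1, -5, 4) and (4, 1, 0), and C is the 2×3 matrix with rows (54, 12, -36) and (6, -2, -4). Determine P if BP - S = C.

BP = C + S = [[55, 7, -32], [10, -1, -4]].
B is on the left of P, so left-multiply by B⁻¹: P = B⁻¹(C + S).
B has determinant 5; B⁻¹ = [[-1/5, 3/5], [1/5, -8/5]].
P = B⁻¹(C + S) = [[-5, -2, 4], [-5, 3, 0]].

P = [[-5, -2, 4], [-5, 3, 0]]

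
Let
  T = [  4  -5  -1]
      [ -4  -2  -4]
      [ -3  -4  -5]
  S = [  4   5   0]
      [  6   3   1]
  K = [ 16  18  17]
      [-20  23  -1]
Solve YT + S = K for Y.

Y = [[-1, -4, 0], [-4, 4, -2]]

YT = K − S = [[12, 13, 17], [-26, 20, -2]].
T is on the right of Y, so right-multiply by T⁻¹: Y = (K − S)T⁻¹.
det T = 6, so T⁻¹ = [[-1, -7/2, 3], [-4/3, -23/6, 10/3], [5/3, 31/6, -14/3]].
Y = (K − S)T⁻¹ = [[-1, -4, 0], [-4, 4, -2]].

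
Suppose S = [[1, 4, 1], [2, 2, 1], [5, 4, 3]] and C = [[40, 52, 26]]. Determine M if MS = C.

S is on the right of M, so right-multiply by S⁻¹: M = CS⁻¹.
S has determinant -4; S⁻¹ = [[-1/2, 2, -1/2], [1/4, 1/2, -1/4], [1/2, -4, 3/2]].
M = CS⁻¹ = [[40, 52, 26]] · [[-1/2, 2, -1/2], [1/4, 1/2, -1/4], [1/2, -4, 3/2]] = [[6, 2, 6]].

M = [[6, 2, 6]]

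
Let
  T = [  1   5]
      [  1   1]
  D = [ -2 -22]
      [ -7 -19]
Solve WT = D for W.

W = [[-5, 3], [-3, -4]]

Right-multiplying both sides by T⁻¹ gives W = DT⁻¹.
det T = -4; the adjugate gives T⁻¹ = [[-1/4, 5/4], [1/4, -1/4]].
W = DT⁻¹ = [[-2, -22], [-7, -19]] · [[-1/4, 5/4], [1/4, -1/4]] = [[-5, 3], [-3, -4]].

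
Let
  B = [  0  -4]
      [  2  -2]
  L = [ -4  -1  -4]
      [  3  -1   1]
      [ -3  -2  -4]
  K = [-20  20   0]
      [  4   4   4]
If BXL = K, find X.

X = [[-1, 2, 1], [-5, 0, 5]]

Left-multiply by B⁻¹ and right-multiply by L⁻¹: X = B⁻¹KL⁻¹.
det B = 8; the adjugate gives B⁻¹ = [[-1/4, 1/2], [-1/4, 0]].
det L = 3; the adjugate gives L⁻¹ = [[2, 4/3, -5/3], [3, 4/3, -8/3], [-3, -5/3, 7/3]].
B⁻¹K = [[7, -3, 2], [5, -5, 0]].
X = (B⁻¹K)L⁻¹ = [[-1, 2, 1], [-5, 0, 5]].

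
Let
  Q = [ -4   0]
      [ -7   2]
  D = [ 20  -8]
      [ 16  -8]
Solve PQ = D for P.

P = [[2, -4], [3, -4]]

Right-multiplying both sides by Q⁻¹ gives P = DQ⁻¹.
det Q = -8, so Q⁻¹ = [[-1/4, 0], [-7/8, 1/2]].
P = DQ⁻¹ = [[20, -8], [16, -8]] · [[-1/4, 0], [-7/8, 1/2]] = [[2, -4], [3, -4]].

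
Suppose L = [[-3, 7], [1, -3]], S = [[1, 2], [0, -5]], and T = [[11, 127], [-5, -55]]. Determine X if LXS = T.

X = [[1, 0], [2, -3]]

Left-multiply by L⁻¹ and right-multiply by S⁻¹: X = L⁻¹TS⁻¹.
det L = 2, so L⁻¹ = [[-3/2, -7/2], [-1/2, -3/2]].
det S = -5; the adjugate gives S⁻¹ = [[1, 2/5], [0, -1/5]].
L⁻¹T = [[1, 2], [2, 19]].
X = (L⁻¹T)S⁻¹ = [[1, 0], [2, -3]].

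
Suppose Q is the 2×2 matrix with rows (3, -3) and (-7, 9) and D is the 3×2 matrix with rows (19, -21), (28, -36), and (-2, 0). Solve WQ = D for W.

Q is on the right of W, so right-multiply by Q⁻¹: W = DQ⁻¹.
Q has determinant 6; Q⁻¹ = [[3/2, 1/2], [7/6, 1/2]].
W = DQ⁻¹ = [[19, -21], [28, -36], [-2, 0]] · [[3/2, 1/2], [7/6, 1/2]] = [[4, -1], [0, -4], [-3, -1]].

W = [[4, -1], [0, -4], [-3, -1]]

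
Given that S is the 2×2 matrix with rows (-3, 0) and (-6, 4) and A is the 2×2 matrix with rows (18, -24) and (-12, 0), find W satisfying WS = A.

Since S sits to the right of W, W = AS⁻¹.
det S = -12, so S⁻¹ = [[-1/3, 0], [-1/2, 1/4]].
W = AS⁻¹ = [[18, -24], [-12, 0]] · [[-1/3, 0], [-1/2, 1/4]] = [[6, -6], [4, 0]].

W = [[6, -6], [4, 0]]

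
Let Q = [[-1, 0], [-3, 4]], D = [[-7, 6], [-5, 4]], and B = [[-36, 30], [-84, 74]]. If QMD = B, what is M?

M = [[-3, -3], [2, -4]]

M = Q⁻¹BD⁻¹ (apply Q⁻¹ on the left and D⁻¹ on the right).
Q has determinant -4; Q⁻¹ = [[-1, 0], [-3/4, 1/4]].
det D = 2, so D⁻¹ = [[2, -3], [5/2, -7/2]].
Q⁻¹B = [[36, -30], [6, -4]].
M = (Q⁻¹B)D⁻¹ = [[-3, -3], [2, -4]].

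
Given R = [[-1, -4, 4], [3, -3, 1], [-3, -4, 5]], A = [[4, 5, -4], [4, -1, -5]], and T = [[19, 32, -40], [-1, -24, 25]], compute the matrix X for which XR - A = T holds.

X = [[-5, 1, -5], [3, 3, 1]]

XR = T + A = [[23, 37, -44], [3, -25, 20]].
R is on the right of X, so right-multiply by R⁻¹: X = (T + A)R⁻¹.
det R = -1, so R⁻¹ = [[11, -4, -8], [18, -7, -13], [21, -8, -15]].
X = (T + A)R⁻¹ = [[-5, 1, -5], [3, 3, 1]].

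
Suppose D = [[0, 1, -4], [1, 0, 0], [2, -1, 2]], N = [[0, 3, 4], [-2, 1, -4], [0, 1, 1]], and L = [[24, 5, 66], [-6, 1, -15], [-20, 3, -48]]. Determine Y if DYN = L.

Y = [[-1, 3, 1], [-3, 4, -2], [-1, 4, -4]]

Isolating Y: multiply by D⁻¹ from the left and N⁻¹ from the right, so Y = D⁻¹LN⁻¹.
det D = 2; the adjugate gives D⁻¹ = [[0, 1, 0], [-1, 4, -2], [-1/2, 1, -1/2]].
det N = -2, so N⁻¹ = [[-5/2, -1/2, 8], [-1, 0, 4], [1, 0, -3]].
D⁻¹L = [[-6, 1, -15], [-8, -7, -30], [-8, -3, -24]].
Y = (D⁻¹L)N⁻¹ = [[-1, 3, 1], [-3, 4, -2], [-1, 4, -4]].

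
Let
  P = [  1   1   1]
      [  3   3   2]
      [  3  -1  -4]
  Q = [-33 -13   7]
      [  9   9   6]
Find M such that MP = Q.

M = [[-3, -5, -5], [0, 3, 0]]

Right-multiplying both sides by P⁻¹ gives M = QP⁻¹.
det P = -4; the adjugate gives P⁻¹ = [[5/2, -3/4, 1/4], [-9/2, 7/4, -1/4], [3, -1, 0]].
M = QP⁻¹ = [[-33, -13, 7], [9, 9, 6]] · [[5/2, -3/4, 1/4], [-9/2, 7/4, -1/4], [3, -1, 0]] = [[-3, -5, -5], [0, 3, 0]].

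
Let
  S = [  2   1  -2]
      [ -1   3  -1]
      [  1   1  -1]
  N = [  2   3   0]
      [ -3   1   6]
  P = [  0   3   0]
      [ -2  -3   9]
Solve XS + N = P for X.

XS = P − N = [[-2, 0, 0], [1, -4, 3]].
Right-multiplying both sides by S⁻¹ gives X = (P − N)S⁻¹.
S has determinant 2; S⁻¹ = [[-1, -1/2, 5/2], [-1, 0, 2], [-2, -1/2, 7/2]].
X = (P − N)S⁻¹ = [[2, 1, -5], [-3, -2, 5]].

X = [[2, 1, -5], [-3, -2, 5]]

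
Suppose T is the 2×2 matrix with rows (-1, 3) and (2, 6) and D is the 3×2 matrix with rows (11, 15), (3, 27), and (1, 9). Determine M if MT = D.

M = [[-3, 4], [3, 3], [1, 1]]

T is on the right of M, so right-multiply by T⁻¹: M = DT⁻¹.
T has determinant -12; T⁻¹ = [[-1/2, 1/4], [1/6, 1/12]].
M = DT⁻¹ = [[11, 15], [3, 27], [1, 9]] · [[-1/2, 1/4], [1/6, 1/12]] = [[-3, 4], [3, 3], [1, 1]].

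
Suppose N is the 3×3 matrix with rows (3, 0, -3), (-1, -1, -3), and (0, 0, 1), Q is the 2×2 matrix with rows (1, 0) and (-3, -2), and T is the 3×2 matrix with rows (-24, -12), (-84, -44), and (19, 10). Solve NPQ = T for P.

Isolating P: multiply by N⁻¹ from the left and Q⁻¹ from the right, so P = N⁻¹TQ⁻¹.
det N = -3, so N⁻¹ = [[1/3, 0, 1], [-1/3, -1, -4], [0, 0, 1]].
det Q = -2, so Q⁻¹ = [[1, 0], [-3/2, -1/2]].
N⁻¹T = [[11, 6], [16, 8], [19, 10]].
P = (N⁻¹T)Q⁻¹ = [[2, -3], [4, -4], [4, -5]].

P = [[2, -3], [4, -4], [4, -5]]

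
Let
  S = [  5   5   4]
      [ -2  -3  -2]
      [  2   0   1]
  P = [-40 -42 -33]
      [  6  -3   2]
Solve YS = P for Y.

Right-multiplying both sides by S⁻¹ gives Y = PS⁻¹.
det S = -1, so S⁻¹ = [[3, 5, -2], [2, 3, -2], [-6, -10, 5]].
Y = PS⁻¹ = [[-40, -42, -33], [6, -3, 2]] · [[3, 5, -2], [2, 3, -2], [-6, -10, 5]] = [[-6, 4, -1], [0, 1, 4]].

Y = [[-6, 4, -1], [0, 1, 4]]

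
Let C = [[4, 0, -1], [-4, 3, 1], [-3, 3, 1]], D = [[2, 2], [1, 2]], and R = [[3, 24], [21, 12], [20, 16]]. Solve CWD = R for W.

Isolating W: multiply by C⁻¹ from the left and D⁻¹ from the right, so W = C⁻¹RD⁻¹.
det C = 3; the adjugate gives C⁻¹ = [[0, -1, 1], [1/3, 1/3, 0], [-1, -4, 4]].
det D = 2, so D⁻¹ = [[1, -1], [-1/2, 1]].
C⁻¹R = [[-1, 4], [8, 12], [-7, -8]].
W = (C⁻¹R)D⁻¹ = [[-3, 5], [2, 4], [-3, -1]].

W = [[-3, 5], [2, 4], [-3, -1]]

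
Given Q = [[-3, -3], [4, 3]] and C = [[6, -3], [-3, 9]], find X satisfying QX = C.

Q is on the left of X, so left-multiply by Q⁻¹: X = Q⁻¹C.
det Q = 3; the adjugate gives Q⁻¹ = [[1, 1], [-4/3, -1]].
X = Q⁻¹C = [[1, 1], [-4/3, -1]] · [[6, -3], [-3, 9]] = [[3, 6], [-5, -5]].

X = [[3, 6], [-5, -5]]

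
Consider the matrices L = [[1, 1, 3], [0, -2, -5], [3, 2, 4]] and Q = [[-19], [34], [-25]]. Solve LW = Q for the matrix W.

Left-multiplying both sides by L⁻¹ gives W = L⁻¹Q.
det L = 5, so L⁻¹ = [[2/5, 2/5, 1/5], [-3, -1, 1], [6/5, 1/5, -2/5]].
W = L⁻¹Q = [[2/5, 2/5, 1/5], [-3, -1, 1], [6/5, 1/5, -2/5]] · [[-19], [34], [-25]] = [[1], [-2], [-6]].

W = [[1], [-2], [-6]]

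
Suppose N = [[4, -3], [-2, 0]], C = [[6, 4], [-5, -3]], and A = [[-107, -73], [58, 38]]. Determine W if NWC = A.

W = [[-4, 1], [2, 3]]

W = N⁻¹AC⁻¹ (apply N⁻¹ on the left and C⁻¹ on the right).
N has determinant -6; N⁻¹ = [[0, -1/2], [-1/3, -2/3]].
det C = 2, so C⁻¹ = [[-3/2, -2], [5/2, 3]].
N⁻¹A = [[-29, -19], [-3, -1]].
W = (N⁻¹A)C⁻¹ = [[-4, 1], [2, 3]].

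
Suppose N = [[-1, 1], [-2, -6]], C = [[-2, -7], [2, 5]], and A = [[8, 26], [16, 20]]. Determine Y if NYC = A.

Y = N⁻¹AC⁻¹ (apply N⁻¹ on the left and C⁻¹ on the right).
N has determinant 8; N⁻¹ = [[-3/4, -1/8], [1/4, -1/8]].
C has determinant 4; C⁻¹ = [[5/4, 7/4], [-1/2, -1/2]].
N⁻¹A = [[-8, -22], [0, 4]].
Y = (N⁻¹A)C⁻¹ = [[1, -3], [-2, -2]].

Y = [[1, -3], [-2, -2]]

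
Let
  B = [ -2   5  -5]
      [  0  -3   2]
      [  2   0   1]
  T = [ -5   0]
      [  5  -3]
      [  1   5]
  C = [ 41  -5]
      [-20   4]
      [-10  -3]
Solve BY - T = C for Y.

BY = C + T = [[36, -5], [-15, 1], [-9, 2]].
Left-multiplying both sides by B⁻¹ gives Y = B⁻¹(C + T).
B has determinant -4; B⁻¹ = [[3/4, 5/4, 5/4], [-1, -2, -1], [-3/2, -5/2, -3/2]].
Y = B⁻¹(C + T) = [[-3, 0], [3, 1], [-3, 2]].

Y = [[-3, 0], [3, 1], [-3, 2]]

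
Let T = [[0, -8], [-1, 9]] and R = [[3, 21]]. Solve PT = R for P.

P = [[-6, -3]]

Right-multiplying both sides by T⁻¹ gives P = RT⁻¹.
T has determinant -8; T⁻¹ = [[-9/8, -1], [-1/8, 0]].
P = RT⁻¹ = [[3, 21]] · [[-9/8, -1], [-1/8, 0]] = [[-6, -3]].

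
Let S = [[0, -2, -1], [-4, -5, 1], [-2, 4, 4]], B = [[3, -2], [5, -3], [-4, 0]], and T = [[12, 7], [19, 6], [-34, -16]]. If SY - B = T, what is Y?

SY = T + B = [[15, 5], [24, 3], [-38, -16]].
Left-multiplying both sides by S⁻¹ gives Y = S⁻¹(T + B).
det S = -2; the adjugate gives S⁻¹ = [[12, -2, 7/2], [-7, 1, -2], [13, -2, 4]].
Y = S⁻¹(T + B) = [[-1, -2], [-5, 0], [-5, -5]].

Y = [[-1, -2], [-5, 0], [-5, -5]]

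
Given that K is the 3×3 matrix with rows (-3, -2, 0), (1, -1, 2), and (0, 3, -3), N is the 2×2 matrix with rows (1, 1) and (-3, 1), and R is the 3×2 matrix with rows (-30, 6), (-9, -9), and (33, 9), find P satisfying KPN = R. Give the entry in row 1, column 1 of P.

1

Isolating P: multiply by K⁻¹ from the left and N⁻¹ from the right, so P = K⁻¹RN⁻¹.
det K = 3; the adjugate gives K⁻¹ = [[-1, -2, -4/3], [1, 3, 2], [1, 3, 5/3]].
det N = 4, so N⁻¹ = [[1/4, -1/4], [3/4, 1/4]].
K⁻¹R = [[4, 0], [9, -3], [-2, -6]].
P = (K⁻¹R)N⁻¹ = [[1, -1], [0, -3], [-5, -1]].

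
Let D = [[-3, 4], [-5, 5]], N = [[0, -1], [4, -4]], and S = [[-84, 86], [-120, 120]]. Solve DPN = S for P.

P = [[-2, 3], [-2, -3]]

P = D⁻¹SN⁻¹ (apply D⁻¹ on the left and N⁻¹ on the right).
det D = 5, so D⁻¹ = [[1, -4/5], [1, -3/5]].
N has determinant 4; N⁻¹ = [[-1, 1/4], [-1, 0]].
D⁻¹S = [[12, -10], [-12, 14]].
P = (D⁻¹S)N⁻¹ = [[-2, 3], [-2, -3]].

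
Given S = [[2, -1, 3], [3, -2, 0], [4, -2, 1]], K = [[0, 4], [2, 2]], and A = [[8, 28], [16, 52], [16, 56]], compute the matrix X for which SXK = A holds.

X = S⁻¹AK⁻¹ (apply S⁻¹ on the left and K⁻¹ on the right).
S has determinant 5; S⁻¹ = [[-2/5, -1, 6/5], [-3/5, -2, 9/5], [2/5, 0, -1/5]].
K has determinant -8; K⁻¹ = [[-1/4, 1/2], [1/4, 0]].
S⁻¹A = [[0, 4], [-8, -20], [0, 0]].
X = (S⁻¹A)K⁻¹ = [[1, 0], [-3, -4], [0, 0]].

X = [[1, 0], [-3, -4], [0, 0]]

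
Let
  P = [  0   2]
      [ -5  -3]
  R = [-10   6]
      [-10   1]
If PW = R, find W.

P is on the left of W, so left-multiply by P⁻¹: W = P⁻¹R.
det P = 10; the adjugate gives P⁻¹ = [[-3/10, -1/5], [1/2, 0]].
W = P⁻¹R = [[-3/10, -1/5], [1/2, 0]] · [[-10, 6], [-10, 1]] = [[5, -2], [-5, 3]].

W = [[5, -2], [-5, 3]]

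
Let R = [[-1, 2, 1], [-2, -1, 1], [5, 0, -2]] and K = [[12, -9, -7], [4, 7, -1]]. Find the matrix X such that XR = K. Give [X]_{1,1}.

-4

Right-multiplying both sides by R⁻¹ gives X = KR⁻¹.
det R = 5, so R⁻¹ = [[2/5, 4/5, 3/5], [1/5, -3/5, -1/5], [1, 2, 1]].
X = KR⁻¹ = [[12, -9, -7], [4, 7, -1]] · [[2/5, 4/5, 3/5], [1/5, -3/5, -1/5], [1, 2, 1]] = [[-4, 1, 2], [2, -3, 0]].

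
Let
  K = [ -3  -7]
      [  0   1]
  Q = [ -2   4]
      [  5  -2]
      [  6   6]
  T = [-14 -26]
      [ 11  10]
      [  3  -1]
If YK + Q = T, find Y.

Y = [[4, -2], [-2, -2], [1, 0]]

YK = T − Q = [[-12, -30], [6, 12], [-3, -7]].
Since K sits to the right of Y, Y = (T − Q)K⁻¹.
det K = -3, so K⁻¹ = [[-1/3, -7/3], [0, 1]].
Y = (T − Q)K⁻¹ = [[4, -2], [-2, -2], [1, 0]].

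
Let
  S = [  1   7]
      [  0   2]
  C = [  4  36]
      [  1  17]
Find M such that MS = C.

M = [[4, 4], [1, 5]]

Right-multiplying both sides by S⁻¹ gives M = CS⁻¹.
det S = 2, so S⁻¹ = [[1, -7/2], [0, 1/2]].
M = CS⁻¹ = [[4, 36], [1, 17]] · [[1, -7/2], [0, 1/2]] = [[4, 4], [1, 5]].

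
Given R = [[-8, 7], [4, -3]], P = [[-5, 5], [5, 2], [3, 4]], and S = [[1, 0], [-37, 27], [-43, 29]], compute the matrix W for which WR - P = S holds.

W = [[2, 3], [5, 2], [3, -4]]

WR = S + P = [[-4, 5], [-32, 29], [-40, 33]].
Since R sits to the right of W, W = (S + P)R⁻¹.
R has determinant -4; R⁻¹ = [[3/4, 7/4], [1, 2]].
W = (S + P)R⁻¹ = [[2, 3], [5, 2], [3, -4]].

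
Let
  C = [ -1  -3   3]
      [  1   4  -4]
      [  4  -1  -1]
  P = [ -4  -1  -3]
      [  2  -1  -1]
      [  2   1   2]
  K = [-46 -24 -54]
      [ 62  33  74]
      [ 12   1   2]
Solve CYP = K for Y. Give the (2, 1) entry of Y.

Isolating Y: multiply by C⁻¹ from the left and P⁻¹ from the right, so Y = C⁻¹KP⁻¹.
C has determinant 2; C⁻¹ = [[-4, -3, 0], [-15/2, -11/2, -1/2], [-17/2, -13/2, -1/2]].
P has determinant -2; P⁻¹ = [[1/2, 1/2, 1], [3, 1, 5], [-2, -1, -3]].
C⁻¹K = [[-2, -3, -6], [-2, -2, -3], [-18, -11, -23]].
Y = (C⁻¹K)P⁻¹ = [[2, 2, 1], [-1, 0, -3], [4, 3, -4]].

-1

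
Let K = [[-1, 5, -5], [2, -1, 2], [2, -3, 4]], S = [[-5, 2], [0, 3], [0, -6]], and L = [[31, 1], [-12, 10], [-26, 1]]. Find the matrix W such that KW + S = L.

KW = L − S = [[36, -1], [-12, 7], [-26, 7]].
Since K multiplies W on the left, W = K⁻¹(L − S).
det K = -2; the adjugate gives K⁻¹ = [[-1, 5/2, -5/2], [2, -3, 4], [2, -7/2, 9/2]].
W = K⁻¹(L − S) = [[-1, 1], [4, 5], [-3, 5]].

W = [[-1, 1], [4, 5], [-3, 5]]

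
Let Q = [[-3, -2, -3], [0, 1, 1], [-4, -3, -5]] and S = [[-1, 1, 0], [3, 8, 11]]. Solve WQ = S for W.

Q is on the right of W, so right-multiply by Q⁻¹: W = SQ⁻¹.
Q has determinant 2; Q⁻¹ = [[-1, -1/2, 1/2], [-2, 3/2, 3/2], [2, -1/2, -3/2]].
W = SQ⁻¹ = [[-1, 1, 0], [3, 8, 11]] · [[-1, -1/2, 1/2], [-2, 3/2, 3/2], [2, -1/2, -3/2]] = [[-1, 2, 1], [3, 5, -3]].

W = [[-1, 2, 1], [3, 5, -3]]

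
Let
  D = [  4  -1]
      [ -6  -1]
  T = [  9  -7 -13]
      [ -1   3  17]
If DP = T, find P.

D is on the left of P, so left-multiply by D⁻¹: P = D⁻¹T.
det D = -10, so D⁻¹ = [[1/10, -1/10], [-3/5, -2/5]].
P = D⁻¹T = [[1/10, -1/10], [-3/5, -2/5]] · [[9, -7, -13], [-1, 3, 17]] = [[1, -1, -3], [-5, 3, 1]].

P = [[1, -1, -3], [-5, 3, 1]]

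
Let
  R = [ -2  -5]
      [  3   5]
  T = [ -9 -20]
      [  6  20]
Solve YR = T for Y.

Right-multiplying both sides by R⁻¹ gives Y = TR⁻¹.
R has determinant 5; R⁻¹ = [[1, 1], [-3/5, -2/5]].
Y = TR⁻¹ = [[-9, -20], [6, 20]] · [[1, 1], [-3/5, -2/5]] = [[3, -1], [-6, -2]].

Y = [[3, -1], [-6, -2]]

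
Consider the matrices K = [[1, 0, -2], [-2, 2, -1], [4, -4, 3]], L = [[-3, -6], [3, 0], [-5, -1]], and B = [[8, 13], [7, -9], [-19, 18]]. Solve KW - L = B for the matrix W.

KW = B + L = [[5, 7], [10, -9], [-24, 17]].
Since K multiplies W on the left, W = K⁻¹(B + L).
K has determinant 2; K⁻¹ = [[1, 4, 2], [1, 11/2, 5/2], [0, 2, 1]].
W = K⁻¹(B + L) = [[-3, 5], [0, 0], [-4, -1]].

W = [[-3, 5], [0, 0], [-4, -1]]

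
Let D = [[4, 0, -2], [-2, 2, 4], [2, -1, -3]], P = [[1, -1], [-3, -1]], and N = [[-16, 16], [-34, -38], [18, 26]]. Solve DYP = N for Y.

Left-multiply by D⁻¹ and right-multiply by P⁻¹: Y = D⁻¹NP⁻¹.
det D = -4; the adjugate gives D⁻¹ = [[1/2, -1/2, -1], [-1/2, 2, 3], [1/2, -1, -2]].
det P = -4; the adjugate gives P⁻¹ = [[1/4, -1/4], [-3/4, -1/4]].
D⁻¹N = [[-9, 1], [-6, -6], [-10, -6]].
Y = (D⁻¹N)P⁻¹ = [[-3, 2], [3, 3], [2, 4]].

Y = [[-3, 2], [3, 3], [2, 4]]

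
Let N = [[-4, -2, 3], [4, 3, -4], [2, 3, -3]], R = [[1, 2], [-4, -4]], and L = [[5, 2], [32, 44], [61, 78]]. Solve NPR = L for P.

Left-multiply by N⁻¹ and right-multiply by R⁻¹: P = N⁻¹LR⁻¹.
det N = -2; the adjugate gives N⁻¹ = [[-3/2, -3/2, 1/2], [-2, -3, 2], [-3, -4, 2]].
det R = 4; the adjugate gives R⁻¹ = [[-1, -1/2], [1, 1/4]].
N⁻¹L = [[-25, -30], [16, 20], [-21, -26]].
P = (N⁻¹L)R⁻¹ = [[-5, 5], [4, -3], [-5, 4]].

P = [[-5, 5], [4, -3], [-5, 4]]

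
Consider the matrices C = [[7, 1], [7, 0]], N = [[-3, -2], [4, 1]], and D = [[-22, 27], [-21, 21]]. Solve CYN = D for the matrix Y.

Left-multiply by C⁻¹ and right-multiply by N⁻¹: Y = C⁻¹DN⁻¹.
det C = -7, so C⁻¹ = [[0, 1/7], [1, -1]].
det N = 5; the adjugate gives N⁻¹ = [[1/5, 2/5], [-4/5, -3/5]].
C⁻¹D = [[-3, 3], [-1, 6]].
Y = (C⁻¹D)N⁻¹ = [[-3, -3], [-5, -4]].

Y = [[-3, -3], [-5, -4]]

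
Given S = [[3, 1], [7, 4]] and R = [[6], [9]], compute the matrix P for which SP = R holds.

S is on the left of P, so left-multiply by S⁻¹: P = S⁻¹R.
S has determinant 5; S⁻¹ = [[4/5, -1/5], [-7/5, 3/5]].
P = S⁻¹R = [[4/5, -1/5], [-7/5, 3/5]] · [[6], [9]] = [[3], [-3]].

P = [[3], [-3]]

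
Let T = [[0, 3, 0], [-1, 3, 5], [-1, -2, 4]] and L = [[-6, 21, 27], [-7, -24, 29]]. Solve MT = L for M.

T is on the right of M, so right-multiply by T⁻¹: M = LT⁻¹.
det T = -3, so T⁻¹ = [[-22/3, 4, -5], [1/3, 0, 0], [-5/3, 1, -1]].
M = LT⁻¹ = [[-6, 21, 27], [-7, -24, 29]] · [[-22/3, 4, -5], [1/3, 0, 0], [-5/3, 1, -1]] = [[6, 3, 3], [-5, 1, 6]].

M = [[6, 3, 3], [-5, 1, 6]]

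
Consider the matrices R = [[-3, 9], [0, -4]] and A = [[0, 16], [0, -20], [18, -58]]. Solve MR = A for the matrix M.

M = [[0, -4], [0, 5], [-6, 1]]

R is on the right of M, so right-multiply by R⁻¹: M = AR⁻¹.
det R = 12, so R⁻¹ = [[-1/3, -3/4], [0, -1/4]].
M = AR⁻¹ = [[0, 16], [0, -20], [18, -58]] · [[-1/3, -3/4], [0, -1/4]] = [[0, -4], [0, 5], [-6, 1]].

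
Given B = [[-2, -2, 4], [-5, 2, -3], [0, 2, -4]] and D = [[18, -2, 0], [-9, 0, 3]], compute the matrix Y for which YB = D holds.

Right-multiplying both sides by B⁻¹ gives Y = DB⁻¹.
det B = 4; the adjugate gives B⁻¹ = [[-1/2, 0, -1/2], [-5, 2, -13/2], [-5/2, 1, -7/2]].
Y = DB⁻¹ = [[18, -2, 0], [-9, 0, 3]] · [[-1/2, 0, -1/2], [-5, 2, -13/2], [-5/2, 1, -7/2]] = [[1, -4, 4], [-3, 3, -6]].

Y = [[1, -4, 4], [-3, 3, -6]]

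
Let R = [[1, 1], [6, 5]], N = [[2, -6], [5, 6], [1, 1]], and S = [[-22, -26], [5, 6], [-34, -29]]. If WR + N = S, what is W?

WR = S − N = [[-24, -20], [0, 0], [-35, -30]].
R is on the right of W, so right-multiply by R⁻¹: W = (S − N)R⁻¹.
R has determinant -1; R⁻¹ = [[-5, 1], [6, -1]].
W = (S − N)R⁻¹ = [[0, -4], [0, 0], [-5, -5]].

W = [[0, -4], [0, 0], [-5, -5]]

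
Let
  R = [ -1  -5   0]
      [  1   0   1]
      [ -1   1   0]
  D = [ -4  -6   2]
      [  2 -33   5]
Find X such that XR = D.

X = [[2, 2, 4], [6, 5, -3]]

Right-multiplying both sides by R⁻¹ gives X = DR⁻¹.
det R = 6; the adjugate gives R⁻¹ = [[-1/6, 0, -5/6], [-1/6, 0, 1/6], [1/6, 1, 5/6]].
X = DR⁻¹ = [[-4, -6, 2], [2, -33, 5]] · [[-1/6, 0, -5/6], [-1/6, 0, 1/6], [1/6, 1, 5/6]] = [[2, 2, 4], [6, 5, -3]].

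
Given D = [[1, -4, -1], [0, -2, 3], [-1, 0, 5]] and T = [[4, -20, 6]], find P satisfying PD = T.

P = [[2, 6, -2]]

Right-multiplying both sides by D⁻¹ gives P = TD⁻¹.
det D = 4; the adjugate gives D⁻¹ = [[-5/2, 5, -7/2], [-3/4, 1, -3/4], [-1/2, 1, -1/2]].
P = TD⁻¹ = [[4, -20, 6]] · [[-5/2, 5, -7/2], [-3/4, 1, -3/4], [-1/2, 1, -1/2]] = [[2, 6, -2]].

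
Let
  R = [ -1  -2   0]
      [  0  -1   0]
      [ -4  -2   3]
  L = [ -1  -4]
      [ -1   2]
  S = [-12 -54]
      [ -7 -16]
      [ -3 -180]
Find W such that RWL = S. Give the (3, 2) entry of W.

-4

Isolating W: multiply by R⁻¹ from the left and L⁻¹ from the right, so W = R⁻¹SL⁻¹.
det R = 3; the adjugate gives R⁻¹ = [[-1, 2, 0], [0, -1, 0], [-4/3, 2, 1/3]].
L has determinant -6; L⁻¹ = [[-1/3, -2/3], [-1/6, 1/6]].
R⁻¹S = [[-2, 22], [7, 16], [1, -20]].
W = (R⁻¹S)L⁻¹ = [[-3, 5], [-5, -2], [3, -4]].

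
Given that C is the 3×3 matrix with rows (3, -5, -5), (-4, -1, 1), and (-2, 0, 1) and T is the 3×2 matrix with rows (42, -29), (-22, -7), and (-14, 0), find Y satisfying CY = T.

C is on the left of Y, so left-multiply by C⁻¹: Y = C⁻¹T.
det C = -3; the adjugate gives C⁻¹ = [[1/3, -5/3, 10/3], [-2/3, 7/3, -17/3], [2/3, -10/3, 23/3]].
Y = C⁻¹T = [[1/3, -5/3, 10/3], [-2/3, 7/3, -17/3], [2/3, -10/3, 23/3]] · [[42, -29], [-22, -7], [-14, 0]] = [[4, 2], [0, 3], [-6, 4]].

Y = [[4, 2], [0, 3], [-6, 4]]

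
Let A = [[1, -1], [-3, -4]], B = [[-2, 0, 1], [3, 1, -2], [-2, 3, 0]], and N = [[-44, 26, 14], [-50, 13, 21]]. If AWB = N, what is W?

Left-multiply by A⁻¹ and right-multiply by B⁻¹: W = A⁻¹NB⁻¹.
A has determinant -7; A⁻¹ = [[4/7, -1/7], [-3/7, -1/7]].
det B = -1, so B⁻¹ = [[-6, -3, 1], [-4, -2, 1], [-11, -6, 2]].
A⁻¹N = [[-18, 13, 5], [26, -13, -9]].
W = (A⁻¹N)B⁻¹ = [[1, -2, 5], [-5, 2, -5]].

W = [[1, -2, 5], [-5, 2, -5]]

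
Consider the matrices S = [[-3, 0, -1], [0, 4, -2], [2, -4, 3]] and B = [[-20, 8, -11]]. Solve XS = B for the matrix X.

X = [[6, 1, -1]]

Right-multiplying both sides by S⁻¹ gives X = BS⁻¹.
det S = -4; the adjugate gives S⁻¹ = [[-1, -1, -1], [1, 7/4, 3/2], [2, 3, 3]].
X = BS⁻¹ = [[-20, 8, -11]] · [[-1, -1, -1], [1, 7/4, 3/2], [2, 3, 3]] = [[6, 1, -1]].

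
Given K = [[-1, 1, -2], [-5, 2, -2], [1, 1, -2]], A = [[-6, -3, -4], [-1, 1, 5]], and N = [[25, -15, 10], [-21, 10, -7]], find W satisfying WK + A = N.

WK = N − A = [[31, -12, 14], [-20, 9, -12]].
Since K sits to the right of W, W = (N − A)K⁻¹.
K has determinant 4; K⁻¹ = [[-1/2, 0, 1/2], [-3, 1, 2], [-7/4, 1/2, 3/4]].
W = (N − A)K⁻¹ = [[-4, -5, 2], [4, 3, -1]].

W = [[-4, -5, 2], [4, 3, -1]]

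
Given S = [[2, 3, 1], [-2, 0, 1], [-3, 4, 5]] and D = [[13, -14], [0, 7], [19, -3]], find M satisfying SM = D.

M = [[1, -6], [3, 1], [2, -5]]

Since S multiplies M on the left, M = S⁻¹D.
det S = 5, so S⁻¹ = [[-4/5, -11/5, 3/5], [7/5, 13/5, -4/5], [-8/5, -17/5, 6/5]].
M = S⁻¹D = [[-4/5, -11/5, 3/5], [7/5, 13/5, -4/5], [-8/5, -17/5, 6/5]] · [[13, -14], [0, 7], [19, -3]] = [[1, -6], [3, 1], [2, -5]].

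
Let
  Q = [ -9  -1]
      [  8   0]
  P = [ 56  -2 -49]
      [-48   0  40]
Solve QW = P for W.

W = [[-6, 0, 5], [-2, 2, 4]]

Since Q multiplies W on the left, W = Q⁻¹P.
det Q = 8; the adjugate gives Q⁻¹ = [[0, 1/8], [-1, -9/8]].
W = Q⁻¹P = [[0, 1/8], [-1, -9/8]] · [[56, -2, -49], [-48, 0, 40]] = [[-6, 0, 5], [-2, 2, 4]].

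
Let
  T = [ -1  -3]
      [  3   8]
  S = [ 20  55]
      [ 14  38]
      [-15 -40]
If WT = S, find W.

W = [[-5, 5], [-2, 4], [0, -5]]

Right-multiplying both sides by T⁻¹ gives W = ST⁻¹.
det T = 1, so T⁻¹ = [[8, 3], [-3, -1]].
W = ST⁻¹ = [[20, 55], [14, 38], [-15, -40]] · [[8, 3], [-3, -1]] = [[-5, 5], [-2, 4], [0, -5]].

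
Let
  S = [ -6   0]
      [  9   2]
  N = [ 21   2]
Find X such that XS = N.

X = [[-2, 1]]

S is on the right of X, so right-multiply by S⁻¹: X = NS⁻¹.
S has determinant -12; S⁻¹ = [[-1/6, 0], [3/4, 1/2]].
X = NS⁻¹ = [[21, 2]] · [[-1/6, 0], [3/4, 1/2]] = [[-2, 1]].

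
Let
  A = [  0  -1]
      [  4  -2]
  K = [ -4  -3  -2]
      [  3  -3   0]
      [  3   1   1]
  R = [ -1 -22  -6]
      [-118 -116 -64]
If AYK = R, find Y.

Y = [[5, 0, -3], [-1, -5, 4]]

Left-multiply by A⁻¹ and right-multiply by K⁻¹: Y = A⁻¹RK⁻¹.
A has determinant 4; A⁻¹ = [[-1/2, 1/4], [-1, 0]].
det K = -3, so K⁻¹ = [[1, -1/3, 2], [1, -2/3, 2], [-4, 5/3, -7]].
A⁻¹R = [[-29, -18, -13], [1, 22, 6]].
Y = (A⁻¹R)K⁻¹ = [[5, 0, -3], [-1, -5, 4]].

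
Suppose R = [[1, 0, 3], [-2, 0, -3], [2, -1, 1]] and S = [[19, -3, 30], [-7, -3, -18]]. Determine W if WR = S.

Since R sits to the right of W, W = SR⁻¹.
det R = 3; the adjugate gives R⁻¹ = [[-1, -1, 0], [-4/3, -5/3, -1], [2/3, 1/3, 0]].
W = SR⁻¹ = [[19, -3, 30], [-7, -3, -18]] · [[-1, -1, 0], [-4/3, -5/3, -1], [2/3, 1/3, 0]] = [[5, -4, 3], [-1, 6, 3]].

W = [[5, -4, 3], [-1, 6, 3]]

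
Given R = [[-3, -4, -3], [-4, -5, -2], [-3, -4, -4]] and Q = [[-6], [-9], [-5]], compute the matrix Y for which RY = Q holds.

Y = [[-1], [3], [-1]]

R is on the left of Y, so left-multiply by R⁻¹: Y = R⁻¹Q.
det R = 1; the adjugate gives R⁻¹ = [[12, -4, -7], [-10, 3, 6], [1, 0, -1]].
Y = R⁻¹Q = [[12, -4, -7], [-10, 3, 6], [1, 0, -1]] · [[-6], [-9], [-5]] = [[-1], [3], [-1]].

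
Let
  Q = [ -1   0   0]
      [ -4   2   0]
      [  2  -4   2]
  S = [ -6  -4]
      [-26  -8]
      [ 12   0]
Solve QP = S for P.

Q is on the left of P, so left-multiply by Q⁻¹: P = Q⁻¹S.
det Q = -4, so Q⁻¹ = [[-1, 0, 0], [-2, 1/2, 0], [-3, 1, 1/2]].
P = Q⁻¹S = [[-1, 0, 0], [-2, 1/2, 0], [-3, 1, 1/2]] · [[-6, -4], [-26, -8], [12, 0]] = [[6, 4], [-1, 4], [-2, 4]].

P = [[6, 4], [-1, 4], [-2, 4]]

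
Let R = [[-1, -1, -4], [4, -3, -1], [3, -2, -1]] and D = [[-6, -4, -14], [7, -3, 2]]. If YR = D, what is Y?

Y = [[4, 4, -6], [-1, 0, 2]]

Since R sits to the right of Y, Y = DR⁻¹.
det R = -6; the adjugate gives R⁻¹ = [[-1/6, -7/6, 11/6], [-1/6, -13/6, 17/6], [-1/6, 5/6, -7/6]].
Y = DR⁻¹ = [[-6, -4, -14], [7, -3, 2]] · [[-1/6, -7/6, 11/6], [-1/6, -13/6, 17/6], [-1/6, 5/6, -7/6]] = [[4, 4, -6], [-1, 0, 2]].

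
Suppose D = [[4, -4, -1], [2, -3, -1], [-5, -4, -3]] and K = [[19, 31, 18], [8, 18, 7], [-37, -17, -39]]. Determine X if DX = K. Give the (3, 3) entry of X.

6

D is on the left of X, so left-multiply by D⁻¹: X = D⁻¹K.
det D = -1; the adjugate gives D⁻¹ = [[-5, 8, -1], [-11, 17, -2], [23, -36, 4]].
X = D⁻¹K = [[-5, 8, -1], [-11, 17, -2], [23, -36, 4]] · [[19, 31, 18], [8, 18, 7], [-37, -17, -39]] = [[6, 6, 5], [1, -1, -1], [1, -3, 6]].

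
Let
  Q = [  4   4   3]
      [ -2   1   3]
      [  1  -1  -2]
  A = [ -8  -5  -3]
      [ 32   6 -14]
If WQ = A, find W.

Q is on the right of W, so right-multiply by Q⁻¹: W = AQ⁻¹.
det Q = 3, so Q⁻¹ = [[1/3, 5/3, 3], [-1/3, -11/3, -6], [1/3, 8/3, 4]].
W = AQ⁻¹ = [[-8, -5, -3], [32, 6, -14]] · [[1/3, 5/3, 3], [-1/3, -11/3, -6], [1/3, 8/3, 4]] = [[-2, -3, -6], [4, -6, 4]].

W = [[-2, -3, -6], [4, -6, 4]]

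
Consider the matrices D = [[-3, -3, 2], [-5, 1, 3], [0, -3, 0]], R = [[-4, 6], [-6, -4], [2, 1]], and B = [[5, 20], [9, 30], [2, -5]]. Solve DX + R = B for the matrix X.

X = [[-3, -4], [0, 2], [0, 4]]

DX = B − R = [[9, 14], [15, 34], [0, -6]].
Since D multiplies X on the left, X = D⁻¹(B − R).
det D = 3, so D⁻¹ = [[3, -2, -11/3], [0, 0, -1/3], [5, -3, -6]].
X = D⁻¹(B − R) = [[-3, -4], [0, 2], [0, 4]].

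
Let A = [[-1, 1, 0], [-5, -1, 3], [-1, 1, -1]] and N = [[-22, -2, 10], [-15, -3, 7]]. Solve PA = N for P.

P = [[0, 4, 2], [-2, 3, 2]]

Right-multiplying both sides by A⁻¹ gives P = NA⁻¹.
A has determinant -6; A⁻¹ = [[1/3, -1/6, -1/2], [4/3, -1/6, -1/2], [1, 0, -1]].
P = NA⁻¹ = [[-22, -2, 10], [-15, -3, 7]] · [[1/3, -1/6, -1/2], [4/3, -1/6, -1/2], [1, 0, -1]] = [[0, 4, 2], [-2, 3, 2]].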